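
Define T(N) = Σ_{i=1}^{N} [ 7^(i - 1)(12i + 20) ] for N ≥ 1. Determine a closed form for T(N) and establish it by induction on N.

We claim T(N) = 7^N(2N + 3) - 3 for all N ≥ 1.
Base step (N = 1): T(1) = 32, and the closed form gives 32. They agree.
Inductive step: suppose the statement holds for some i ≥ 1, so T(i) = 7^i(2i + 3) - 3.
Then T(i+1) = T(i) + (7^i(12i + 32)) = (7^i(2i + 3) - 3) + (7^i(12i + 32)).
Simplifying, T(i+1) = 14·7^i·i + 35·7^i - 3 = 7^(i+1)(2(i+1) + 3) - 3,
which is the closed form with N = i+1.
Hence, by induction on N, the claim holds for every N ≥ 1.

T(N) = 7^N(2N + 3) - 3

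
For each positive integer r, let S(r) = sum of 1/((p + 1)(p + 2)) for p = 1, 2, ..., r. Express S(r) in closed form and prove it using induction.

S(r) = r/(2(r + 2))

We claim S(r) = r/(2(r + 2)) for all r ≥ 1.
Base case (r = 1): S(1) = 1/6, and the closed form gives 1/6. They agree.
Suppose the result is true for r = p, so S(p) = p/(2(p + 2)).
Then S(p+1) = S(p) + (1/((p + 2)(p + 3))) = (p/(2(p + 2))) + (1/((p + 2)(p + 3))).
Simplifying, S(p+1) = (p + 1)/(2(p + 3)) = (p+1)/(2((p+1) + 2)),
which is the closed form with r = p+1.
This completes the induction.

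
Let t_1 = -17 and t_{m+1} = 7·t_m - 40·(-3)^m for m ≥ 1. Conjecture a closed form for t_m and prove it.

Computing the first terms: t_1 = -17, t_2 = 1, t_3 = -353. This suggests t_m = 4(-3)^m - 5·7^(m - 1).
When m = 1: the formula gives -17 = -17 = t_1.
Inductive step: suppose the statement holds for some r ≥ 1, so t_r = 4(-3)^r - 5·7^(r - 1).
Then t_{r+1} = 7·t_r - 40·(-3)^r = 7·(4(-3)^r - 5·7^(r - 1)) - 40·(-3)^r = 4(-3)^(r + 1) - 5·7^r = 4(-3)^(r+1) - 5·7^((r+1) - 1),
which is the claimed formula at m = r+1.
Hence, by induction on m, the claim holds for every m ≥ 1.

t_m = 4(-3)^m - 5·7^(m - 1)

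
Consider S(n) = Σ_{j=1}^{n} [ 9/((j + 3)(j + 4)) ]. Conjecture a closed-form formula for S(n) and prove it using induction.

S(n) = 9n/(4(n + 4))

We claim S(n) = 9n/(4(n + 4)) for all n ≥ 1.
For the base case n = 1: S(1) = 9/20, and the closed form gives 9/20. They agree.
Inductive step: suppose the statement holds for some j ≥ 1, so S(j) = 9j/(4(j + 4)).
Then S(j+1) = S(j) + (9/((j + 4)(j + 5))) = (9j/(4(j + 4))) + (9/((j + 4)(j + 5))).
Simplifying, S(j+1) = 9(j + 1)/(4(j + 5)) = 9(j+1)/(4((j+1) + 4)),
which is the closed form with n = j+1.
By induction, the statement is established for all n ≥ 1.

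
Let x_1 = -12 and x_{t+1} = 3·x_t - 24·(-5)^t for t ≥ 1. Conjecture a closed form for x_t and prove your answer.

Computing the first terms: x_1 = -12, x_2 = 84, x_3 = -348. This suggests x_t = 3(-5)^t + 3^t.
For the base case t = 1: the formula gives -12 = -12 = x_1.
For the inductive step, assume it holds for an arbitrary r ≥ 1, so x_r = 3(-5)^r + 3^r.
Then x_{r+1} = 3·x_r - 24·(-5)^r = 3·(3(-5)^r + 3^r) - 24·(-5)^r = 3(-5)^(r + 1) + 3^(r + 1),
which is the claimed formula at t = r+1.
Hence, by induction on t, the claim holds for every t ≥ 1.

x_t = 3(-5)^t + 3^t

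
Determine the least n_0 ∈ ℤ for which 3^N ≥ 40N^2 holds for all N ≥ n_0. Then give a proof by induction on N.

At N = 6: 729 < 1440, so the inequality fails and n_0 ≥ 7. We prove 3^N ≥ 40N^2 for all N ≥ 7.
Base step (N = 7): 3^N = 2187 and 40N^2 = 1960, so 2187 ≥ 1960.
For the inductive step, assume it holds for an arbitrary m ≥ 7, so 3^m ≥ 40m^2.
Then 3^(m + 1) = 3·(3^m) ≥ 3·(40m^2).
Also, for m ≥ 7 we have 3·(40m^2) ≥ 40(m+1)^2, since 3 ≥ (1 + 1/m)^2 for all m ≥ 7.
Combining, 3^(m + 1) ≥ 40(m+1)^2.
By induction, the statement is established for all N ≥ 7.
Hence the smallest such n_0 is 7.

n_0 = 7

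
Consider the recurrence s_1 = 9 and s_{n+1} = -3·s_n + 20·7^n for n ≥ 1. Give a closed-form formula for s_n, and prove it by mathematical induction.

s_n = -5(-3)^(n - 1) + 2·7^n

Computing the first terms: s_1 = 9, s_2 = 113, s_3 = 641. This suggests s_n = -5(-3)^(n - 1) + 2·7^n.
For the base case n = 1: the formula gives 9 = 9 = s_1.
Inductive step: suppose the statement holds for some r ≥ 1, so s_r = -5(-3)^(r - 1) + 2·7^r.
Then s_{r+1} = -3·s_r + 20·7^r = -3·(-5(-3)^(r - 1) + 2·7^r) + 20·7^r = -5(-3)^r + 2·7^(r + 1) = -5(-3)^((r+1) - 1) + 2·7^(r+1),
which is the claimed formula at n = r+1.
By induction, the statement is established for all n ≥ 1.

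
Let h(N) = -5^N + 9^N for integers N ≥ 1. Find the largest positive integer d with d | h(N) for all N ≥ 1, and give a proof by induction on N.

d = 4

Computing the first values: h(1) = 4 and h(2) = 56; gcd(4, 56) = 4, so d ≤ 4.
We prove 4 | -5^N + 9^N for all N ≥ 1 by induction on N.
For the base case N = 1: h(1) = 4 = 4·(1), so 4 | h(1).
For the inductive step, assume it holds for an arbitrary r ≥ 1, i.e. 4 | h(r). Then
9^{r+1} − 5^{r+1} = 9·9^r − 5·5^r = 9·(9^r − 5^r) + (4)·5^r. The first term is divisible by 4 by the inductive hypothesis, and the second term (4)·5^r is divisible by 4 since 4 | 4. Hence 4 | h(r+1).
By the principle of mathematical induction, the result holds for all N ≥ 1.
Therefore the largest such d is 4.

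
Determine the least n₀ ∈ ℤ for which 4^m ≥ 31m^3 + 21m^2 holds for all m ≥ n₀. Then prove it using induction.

At m = 6: 4096 < 7452, so the inequality fails and n₀ ≥ 7. We prove 4^m ≥ 31m^3 + 21m^2 for all m ≥ 7.
Base case (m = 7): 4^m = 16384 and 31m^3 + 21m^2 = 11662, so 16384 ≥ 11662.
For the inductive step, assume it holds for an arbitrary j ≥ 7, so 4^j ≥ 31j^3 + 21j^2.
Then 4^(j + 1) = 4·(4^j) ≥ 4·(31j^3 + 21j^2).
Also, for j ≥ 7 we have 4·(31j^3 + 21j^2) ≥ 31(j+1)^3 + 21(j+1)^2, since 4·(31j^3 + 21j^2) − (31(j+1)^3 + 21(j+1)^2) = 93j^3 - 30j^2 - 135j - 52, which is nonnegative for all j ≥ 7.
Combining, 4^(j + 1) ≥ 31(j+1)^3 + 21(j+1)^2.
This completes the induction.
Hence the smallest such n₀ is 7.

n₀ = 7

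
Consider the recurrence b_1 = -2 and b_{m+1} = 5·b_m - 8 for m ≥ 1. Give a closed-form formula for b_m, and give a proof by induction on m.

Computing the first terms: b_1 = -2, b_2 = -18, b_3 = -98. This suggests b_m = -4·5^(m - 1) + 2.
Base step (m = 1): the formula gives -2 = -2 = b_1.
Suppose the result is true for m = i, so b_i = -4·5^(i - 1) + 2.
Then b_{i+1} = 5·b_i - 8 = 5·(-4·5^(i - 1) + 2) - 8 = -4·5^i + 2 = -4·5^((i+1) - 1) + 2,
which is the claimed formula at m = i+1.
Hence, by induction on m, the claim holds for every m ≥ 1.

b_m = -4·5^(m - 1) + 2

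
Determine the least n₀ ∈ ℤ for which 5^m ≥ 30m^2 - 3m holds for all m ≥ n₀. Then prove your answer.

n₀ = 4

At m = 3: 125 < 261, so the inequality fails and n₀ ≥ 4. We prove 5^m ≥ 30m^2 - 3m for all m ≥ 4.
Base step (m = 4): 5^m = 625 and 30m^2 - 3m = 468, so 625 ≥ 468.
Inductive step: assume the claim holds for m = k, so 5^k ≥ 30k^2 - 3k.
Then 5^(k + 1) = 5·(5^k) ≥ 5·(30k^2 - 3k).
Also, for k ≥ 4 we have 5·(30k^2 - 3k) ≥ 30(k+1)^2 - 3(k+1), since 5·(30k^2 - 3k) − (30(k+1)^2 - 3(k+1)) = 120k^2 - 72k - 27, which is nonnegative for all k ≥ 4.
Combining, 5^(k + 1) ≥ 30(k+1)^2 - 3(k+1).
This completes the induction.
Hence the smallest such n₀ is 4.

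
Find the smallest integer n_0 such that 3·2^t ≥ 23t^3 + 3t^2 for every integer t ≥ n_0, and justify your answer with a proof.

n_0 = 15

At t = 14: 49152 < 63700, so the inequality fails and n_0 ≥ 15. We prove 3·2^t ≥ 23t^3 + 3t^2 for all t ≥ 15.
For the base case t = 15: 3·2^t = 98304 and 23t^3 + 3t^2 = 78300, so 98304 ≥ 78300.
Inductive step: assume the claim holds for t = k, so 3·2^k ≥ 23k^3 + 3k^2.
Then 3·2^(k + 1) = 2·(3·2^k) ≥ 2·(23k^3 + 3k^2).
Also, for k ≥ 15 we have 2·(23k^3 + 3k^2) ≥ 23(k+1)^3 + 3(k+1)^2, since 2·(23k^3 + 3k^2) − (23(k+1)^3 + 3(k+1)^2) = 23k^3 - 66k^2 - 75k - 26, which is nonnegative for all k ≥ 15.
Combining, 3·2^(k + 1) ≥ 23(k+1)^3 + 3(k+1)^2.
Hence, by induction on t, the claim holds for every t ≥ 15.
Hence the smallest such n_0 is 15.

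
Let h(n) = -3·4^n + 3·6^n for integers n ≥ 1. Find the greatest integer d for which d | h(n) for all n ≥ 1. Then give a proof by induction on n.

d = 6

Computing the first values: h(1) = 6 and h(2) = 60; gcd(6, 60) = 6, so d ≤ 6.
We prove 6 | -3·4^n + 3·6^n for all n ≥ 1 by induction on n.
Base step (n = 1): h(1) = 6 = 6·(1), so 6 | h(1).
Suppose the result is true for n = p, i.e. 6 | h(p). Then
h(p+1) − 6·h(p) = (-3·4^(p+1) + 3·6^(p+1)) − 6·(-3·4^p + 3·6^p) = (-3)·4^p·(4 − 6) = (6)·4^p. Since 6 | h(p) by the inductive hypothesis, 6 | 6·h(p); and 6 | 6 since 6 = 6·1. Therefore 6 | h(p+1).
Hence, by induction on n, the claim holds for every n ≥ 1.
Therefore the largest such d is 6.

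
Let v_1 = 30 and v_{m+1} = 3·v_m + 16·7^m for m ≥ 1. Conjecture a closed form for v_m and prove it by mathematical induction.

v_m = 2·3^(m - 1) + 4·7^m

Computing the first terms: v_1 = 30, v_2 = 202, v_3 = 1390. This suggests v_m = 2·3^(m - 1) + 4·7^m.
For the base case m = 1: the formula gives 30 = 30 = v_1.
Inductive step: suppose the statement holds for some i ≥ 1, so v_i = 2·3^(i - 1) + 4·7^i.
Then v_{i+1} = 3·v_i + 16·7^i = 3·(2·3^(i - 1) + 4·7^i) + 16·7^i = 2·3^i + 4·7^(i + 1) = 2·3^((i+1) - 1) + 4·7^(i+1),
which is the claimed formula at m = i+1.
Hence, by induction on m, the claim holds for every m ≥ 1.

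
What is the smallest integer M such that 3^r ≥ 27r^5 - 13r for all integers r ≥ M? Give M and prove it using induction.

M = 16

At r = 15: 14348907 < 20502930, so the inequality fails and M ≥ 16. We prove 3^r ≥ 27r^5 - 13r for all r ≥ 16.
Base step (r = 16): 3^r = 43046721 and 27r^5 - 13r = 28311344, so 43046721 ≥ 28311344.
Suppose the result is true for r = k, so 3^k ≥ 27k^5 - 13k.
Then 3^(k + 1) = 3·(3^k) ≥ 3·(27k^5 - 13k).
Also, for k ≥ 16 we have 3·(27k^5 - 13k) ≥ 27(k+1)^5 - 13(k+1), since 3·(27k^5 - 13k) − (27(k+1)^5 - 13(k+1)) = 54k^5 - 135k^4 - 270k^3 - 270k^2 - 161k - 14, which is nonnegative for all k ≥ 16.
Combining, 3^(k + 1) ≥ 27(k+1)^5 - 13(k+1).
This completes the induction.
Hence the smallest such M is 16.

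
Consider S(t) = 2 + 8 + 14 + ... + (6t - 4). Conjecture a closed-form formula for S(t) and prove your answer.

We claim S(t) = t(3t - 1) for all t ≥ 1.
For the base case t = 1: S(1) = 2, and the closed form gives 2. They agree.
Suppose the result is true for t = r, so S(r) = r(3r - 1).
Then S(r+1) = S(r) + (6r + 2) = (r(3r - 1)) + (6r + 2).
Simplifying, S(r+1) = (r + 1)(3r + 2) = (r+1)(3(r+1) - 1),
which is the closed form with t = r+1.
By induction, the statement is established for all t ≥ 1.

S(t) = t(3t - 1)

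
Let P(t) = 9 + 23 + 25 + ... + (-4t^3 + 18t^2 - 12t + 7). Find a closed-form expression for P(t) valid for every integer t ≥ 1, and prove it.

We claim P(t) = -t(t^3 - 4t^2 - 2t - 4) for all t ≥ 1.
When t = 1: P(1) = 9, and the closed form gives 9. They agree.
Suppose the result is true for t = p, so P(p) = p(-p^3 + 4p^2 + 2p + 4).
Then P(p+1) = P(p) + (-4p^3 + 6p^2 + 12p + 9) = (p(-p^3 + 4p^2 + 2p + 4)) + (-4p^3 + 6p^2 + 12p + 9).
Simplifying, P(p+1) = -(p + 1)(p^3 - p^2 - 7p - 9) = -(p+1)((p+1)^3 - 4(p+1)^2 - 2(p+1) - 4),
which is the closed form with t = p+1.
Hence, by induction on t, the claim holds for every t ≥ 1.

P(t) = -t(t^3 - 4t^2 - 2t - 4)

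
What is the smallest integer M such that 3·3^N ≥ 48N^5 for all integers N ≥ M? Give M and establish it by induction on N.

M = 15

At N = 14: 14348907 < 25815552, so the inequality fails and M ≥ 15. We prove 3·3^N ≥ 48N^5 for all N ≥ 15.
Base case (N = 15): 3·3^N = 43046721 and 48N^5 = 36450000, so 43046721 ≥ 36450000.
Inductive step: suppose the statement holds for some m ≥ 15, so 3·3^m ≥ 48m^5.
Then 3·3^(m + 1) = 3·(3·3^m) ≥ 3·(48m^5).
Also, for m ≥ 15 we have 3·(48m^5) ≥ 48(m+1)^5, since 3 ≥ (1 + 1/m)^5 for all m ≥ 15.
Combining, 3·3^(m + 1) ≥ 48(m+1)^5.
Hence, by induction on N, the claim holds for every N ≥ 15.
Hence the smallest such M is 15.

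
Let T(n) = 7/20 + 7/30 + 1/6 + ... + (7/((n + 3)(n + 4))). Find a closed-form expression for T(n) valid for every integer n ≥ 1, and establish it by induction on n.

We claim T(n) = 7n/(4(n + 4)) for all n ≥ 1.
When n = 1: T(1) = 7/20, and the closed form gives 7/20. They agree.
Suppose the result is true for n = k, so T(k) = 7k/(4(k + 4)).
Then T(k+1) = T(k) + (7/((k + 4)(k + 5))) = (7k/(4(k + 4))) + (7/((k + 4)(k + 5))).
Simplifying, T(k+1) = 7(k + 1)/(4(k + 5)) = 7(k+1)/(4((k+1) + 4)),
which is the closed form with n = k+1.
By induction, the statement is established for all n ≥ 1.

T(n) = 7n/(4(n + 4))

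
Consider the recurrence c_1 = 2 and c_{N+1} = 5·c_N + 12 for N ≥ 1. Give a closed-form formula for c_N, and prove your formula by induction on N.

c_N = 5^N - 3

Computing the first terms: c_1 = 2, c_2 = 22, c_3 = 122. This suggests c_N = 5^N - 3.
Base step (N = 1): the formula gives 2 = 2 = c_1.
Inductive step: assume the claim holds for N = j, so c_j = 5^j - 3.
Then c_{j+1} = 5·c_j + 12 = 5·(5^j - 3) + 12 = 5^(j + 1) - 3,
which is the claimed formula at N = j+1.
By induction, the statement is established for all N ≥ 1.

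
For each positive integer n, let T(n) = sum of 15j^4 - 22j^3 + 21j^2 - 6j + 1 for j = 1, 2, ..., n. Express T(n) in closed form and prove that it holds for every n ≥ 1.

We claim T(n) = n(3n^4 + 2n^3 + n^2 + 2n + 1) for all n ≥ 1.
Base case (n = 1): T(1) = 9, and the closed form gives 9. They agree.
Inductive step: assume the claim holds for n = j, so T(j) = j(3j^4 + 2j^3 + j^2 + 2j + 1).
Then T(j+1) = T(j) + (15j^4 + 38j^3 + 45j^2 + 30j + 9) = (j(3j^4 + 2j^3 + j^2 + 2j + 1)) + (15j^4 + 38j^3 + 45j^2 + 30j + 9).
Simplifying, T(j+1) = (j + 1)(3j^4 + 14j^3 + 25j^2 + 22j + 9) = (j+1)(3(j+1)^4 + 2(j+1)^3 + (j+1)^2 + 2(j+1) + 1),
which is the closed form with n = j+1.
Hence, by induction on n, the claim holds for every n ≥ 1.

T(n) = n(3n^4 + 2n^3 + n^2 + 2n + 1)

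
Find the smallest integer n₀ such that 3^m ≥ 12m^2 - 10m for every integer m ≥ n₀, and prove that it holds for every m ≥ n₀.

At m = 5: 243 < 250, so the inequality fails and n₀ ≥ 6. We prove 3^m ≥ 12m^2 - 10m for all m ≥ 6.
Base step (m = 6): 3^m = 729 and 12m^2 - 10m = 372, so 729 ≥ 372.
Inductive step: suppose the statement holds for some k ≥ 6, so 3^k ≥ 12k^2 - 10k.
Then 3^(k + 1) = 3·(3^k) ≥ 3·(12k^2 - 10k).
Also, for k ≥ 6 we have 3·(12k^2 - 10k) ≥ 12(k+1)^2 - 10(k+1), since 3·(12k^2 - 10k) − (12(k+1)^2 - 10(k+1)) = 24k^2 - 44k - 2, which is nonnegative for all k ≥ 6.
Combining, 3^(k + 1) ≥ 12(k+1)^2 - 10(k+1).
By induction, the statement is established for all m ≥ 6.
Hence the smallest such n₀ is 6.

n₀ = 6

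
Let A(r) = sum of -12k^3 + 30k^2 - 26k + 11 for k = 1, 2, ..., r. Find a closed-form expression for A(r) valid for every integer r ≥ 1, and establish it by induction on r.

We claim A(r) = -r(3r^3 - 4r^2 + r - 3) for all r ≥ 1.
When r = 1: A(1) = 3, and the closed form gives 3. They agree.
Inductive step: assume the claim holds for r = k, so A(k) = k(-3k^3 + 4k^2 - k + 3).
Then A(k+1) = A(k) + (-12k^3 - 6k^2 - 2k + 3) = (k(-3k^3 + 4k^2 - k + 3)) + (-12k^3 - 6k^2 - 2k + 3).
Simplifying, A(k+1) = -(k + 1)(3k^3 + 5k^2 + 2k - 3) = -(k+1)(3(k+1)^3 - 4(k+1)^2 + (k+1) - 3),
which is the closed form with r = k+1.
By the principle of mathematical induction, the result holds for all r ≥ 1.

A(r) = -r(3r^3 - 4r^2 + r - 3)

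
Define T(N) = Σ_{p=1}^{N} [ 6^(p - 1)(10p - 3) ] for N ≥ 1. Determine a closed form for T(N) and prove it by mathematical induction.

We claim T(N) = 6^N(2N - 1) + 1 for all N ≥ 1.
Base step (N = 1): T(1) = 7, and the closed form gives 7. They agree.
Suppose the result is true for N = p, so T(p) = 6^p(2p - 1) + 1.
Then T(p+1) = T(p) + (6^p(10p + 7)) = (6^p(2p - 1) + 1) + (6^p(10p + 7)).
Simplifying, T(p+1) = 12·6^p·p + 6·6^p + 1 = 6^(p+1)(2(p+1) - 1) + 1,
which is the closed form with N = p+1.
By induction, the statement is established for all N ≥ 1.

T(N) = 6^N(2N - 1) + 1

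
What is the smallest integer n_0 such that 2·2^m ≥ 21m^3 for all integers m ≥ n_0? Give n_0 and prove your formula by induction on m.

At m = 15: 65536 < 70875, so the inequality fails and n_0 ≥ 16. We prove 2·2^m ≥ 21m^3 for all m ≥ 16.
When m = 16: 2·2^m = 131072 and 21m^3 = 86016, so 131072 ≥ 86016.
Inductive step: assume the claim holds for m = r, so 2·2^r ≥ 21r^3.
Then 2·2^(r + 1) = 2·(2·2^r) ≥ 2·(21r^3).
Also, for r ≥ 16 we have 2·(21r^3) ≥ 21(r+1)^3, since 2 ≥ (1 + 1/r)^3 for all r ≥ 16.
Combining, 2·2^(r + 1) ≥ 21(r+1)^3.
By the principle of mathematical induction, the result holds for all m ≥ 16.
Hence the smallest such n_0 is 16.

n_0 = 16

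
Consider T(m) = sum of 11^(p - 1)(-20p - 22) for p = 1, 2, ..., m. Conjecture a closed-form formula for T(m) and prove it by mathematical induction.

T(m) = -2·11^m(m + 1) + 2

We claim T(m) = -2·11^m(m + 1) + 2 for all m ≥ 1.
For the base case m = 1: T(1) = -42, and the closed form gives -42. They agree.
Inductive step: suppose the statement holds for some p ≥ 1, so T(p) = -2·11^p(p + 1) + 2.
Then T(p+1) = T(p) + (11^p(-20p - 42)) = (-2·11^p(p + 1) + 2) + (11^p(-20p - 42)).
Simplifying, T(p+1) = -22·11^p·p - 44·11^p + 2 = -2·11^(p+1)((p+1) + 1) + 2,
which is the closed form with m = p+1.
This completes the induction.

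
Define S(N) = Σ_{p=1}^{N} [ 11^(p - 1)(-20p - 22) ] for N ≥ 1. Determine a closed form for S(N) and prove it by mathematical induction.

We claim S(N) = -2·11^N(N + 1) + 2 for all N ≥ 1.
Base step (N = 1): S(1) = -42, and the closed form gives -42. They agree.
For the inductive step, assume it holds for an arbitrary p ≥ 1, so S(p) = -2·11^p(p + 1) + 2.
Then S(p+1) = S(p) + (11^p(-20p - 42)) = (-2·11^p(p + 1) + 2) + (11^p(-20p - 42)).
Simplifying, S(p+1) = -22·11^p·p - 44·11^p + 2 = -2·11^(p+1)((p+1) + 1) + 2,
which is the closed form with N = p+1.
By the principle of mathematical induction, the result holds for all N ≥ 1.

S(N) = -2·11^N(N + 1) + 2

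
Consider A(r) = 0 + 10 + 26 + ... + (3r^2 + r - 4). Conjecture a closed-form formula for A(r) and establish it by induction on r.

A(r) = r(r - 1)(r + 3)

We claim A(r) = r(r - 1)(r + 3) for all r ≥ 1.
When r = 1: A(1) = 0, and the closed form gives 0. They agree.
Inductive step: suppose the statement holds for some i ≥ 1, so A(i) = i(i^2 + 2i - 3).
Then A(i+1) = A(i) + (i(3i + 7)) = (i(i^2 + 2i - 3)) + (i(3i + 7)).
Simplifying, A(i+1) = i(i + 1)(i + 4) = (i+1)((i+1) - 1)((i+1) + 3),
which is the closed form with r = i+1.
By the principle of mathematical induction, the result holds for all r ≥ 1.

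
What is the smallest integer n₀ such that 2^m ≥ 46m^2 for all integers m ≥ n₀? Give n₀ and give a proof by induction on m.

n₀ = 13

At m = 12: 4096 < 6624, so the inequality fails and n₀ ≥ 13. We prove 2^m ≥ 46m^2 for all m ≥ 13.
When m = 13: 2^m = 8192 and 46m^2 = 7774, so 8192 ≥ 7774.
Suppose the result is true for m = r, so 2^r ≥ 46r^2.
Then 2^(r + 1) = 2·(2^r) ≥ 2·(46r^2).
Also, for r ≥ 13 we have 2·(46r^2) ≥ 46(r+1)^2, since 2 ≥ (1 + 1/r)^2 for all r ≥ 13.
Combining, 2^(r + 1) ≥ 46(r+1)^2.
Hence, by induction on m, the claim holds for every m ≥ 13.
Hence the smallest such n₀ is 13.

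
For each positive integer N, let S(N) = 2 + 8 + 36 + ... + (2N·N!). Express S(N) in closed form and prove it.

We claim S(N) = 2(N + 1)! - 2 for all N ≥ 1.
Base case (N = 1): S(1) = 2, and the closed form gives 2. They agree.
Inductive step: suppose the statement holds for some p ≥ 1, so S(p) = 2(p + 1)! - 2.
Then S(p+1) = S(p) + (2(p + 1)(p + 1)!) = (2(p + 1)! - 2) + (2(p + 1)(p + 1)!).
Simplifying, S(p+1) = 2((p+1) + 1)! - 2,
which is the closed form with N = p+1.
By the principle of mathematical induction, the result holds for all N ≥ 1.

S(N) = 2(N + 1)! - 2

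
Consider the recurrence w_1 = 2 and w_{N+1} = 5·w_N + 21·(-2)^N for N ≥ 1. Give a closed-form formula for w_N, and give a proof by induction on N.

Computing the first terms: w_1 = 2, w_2 = -32, w_3 = -76. This suggests w_N = -3(-2)^N - 4·5^(N - 1).
For the base case N = 1: the formula gives 2 = 2 = w_1.
Suppose the result is true for N = k, so w_k = -3(-2)^k - 4·5^(k - 1).
Then w_{k+1} = 5·w_k + 21·(-2)^k = 5·(-3(-2)^k - 4·5^(k - 1)) + 21·(-2)^k = -3(-2)^(k + 1) - 4·5^k = -3(-2)^(k+1) - 4·5^((k+1) - 1),
which is the claimed formula at N = k+1.
Hence, by induction on N, the claim holds for every N ≥ 1.

w_N = -3(-2)^N - 4·5^(N - 1)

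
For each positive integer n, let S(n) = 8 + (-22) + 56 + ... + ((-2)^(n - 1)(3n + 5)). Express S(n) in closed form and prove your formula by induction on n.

We claim S(n) = -(-2)^n(n + 2) + 2 for all n ≥ 1.
When n = 1: S(1) = 8, and the closed form gives 8. They agree.
Suppose the result is true for n = k, so S(k) = -(-2)^k(k + 2) + 2.
Then S(k+1) = S(k) + ((-2)^k(3k + 8)) = (-(-2)^k(k + 2) + 2) + ((-2)^k(3k + 8)).
Simplifying, S(k+1) = 2(-2)^k·k + 6(-2)^k + 2 = -(-2)^(k+1)((k+1) + 2) + 2,
which is the closed form with n = k+1.
This completes the induction.

S(n) = -(-2)^n(n + 2) + 2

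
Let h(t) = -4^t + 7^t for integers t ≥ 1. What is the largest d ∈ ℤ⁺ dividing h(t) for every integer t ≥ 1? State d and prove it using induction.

d = 3

Computing the first values: h(1) = 3 and h(2) = 33; gcd(3, 33) = 3, so d ≤ 3.
We prove 3 | -4^t + 7^t for all t ≥ 1 by induction on t.
Base step (t = 1): h(1) = 3 = 3·(1), so 3 | h(1).
Inductive step: assume the claim holds for t = m, i.e. 3 | h(m). Then
7^{m+1} − 4^{m+1} = 7·7^m − 4·4^m = 7·(7^m − 4^m) + (3)·4^m. The first term is divisible by 3 by the inductive hypothesis, and the second term (3)·4^m is divisible by 3 since 3 | 3. Hence 3 | h(m+1).
This completes the induction.
Therefore the largest such d is 3.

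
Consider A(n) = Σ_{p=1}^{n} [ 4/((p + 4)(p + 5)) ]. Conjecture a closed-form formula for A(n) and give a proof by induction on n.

We claim A(n) = 4n/(5(n + 5)) for all n ≥ 1.
Base case (n = 1): A(1) = 2/15, and the closed form gives 2/15. They agree.
For the inductive step, assume it holds for an arbitrary p ≥ 1, so A(p) = 4p/(5(p + 5)).
Then A(p+1) = A(p) + (4/((p + 5)(p + 6))) = (4p/(5(p + 5))) + (4/((p + 5)(p + 6))).
Simplifying, A(p+1) = 4(p + 1)/(5(p + 6)) = 4(p+1)/(5((p+1) + 5)),
which is the closed form with n = p+1.
By the principle of mathematical induction, the result holds for all n ≥ 1.

A(n) = 4n/(5(n + 5))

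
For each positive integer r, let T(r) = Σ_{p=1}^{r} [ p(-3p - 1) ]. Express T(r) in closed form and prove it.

We claim T(r) = -r(r + 1)^2 for all r ≥ 1.
For the base case r = 1: T(1) = -4, and the closed form gives -4. They agree.
Inductive step: assume the claim holds for r = p, so T(p) = p(-p^2 - 2p - 1).
Then T(p+1) = T(p) + (-(p + 1)(3p + 4)) = (p(-p^2 - 2p - 1)) + (-(p + 1)(3p + 4)).
Simplifying, T(p+1) = -(p + 1)(p + 2)^2 = -(p+1)((p+1) + 1)^2,
which is the closed form with r = p+1.
This completes the induction.

T(r) = -r(r + 1)^2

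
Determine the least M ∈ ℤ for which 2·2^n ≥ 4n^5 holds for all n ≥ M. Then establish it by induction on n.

M = 24

At n = 23: 16777216 < 25745372, so the inequality fails and M ≥ 24. We prove 2·2^n ≥ 4n^5 for all n ≥ 24.
When n = 24: 2·2^n = 33554432 and 4n^5 = 31850496, so 33554432 ≥ 31850496.
Suppose the result is true for n = p, so 2·2^p ≥ 4p^5.
Then 2·2^(p + 1) = 2·(2·2^p) ≥ 2·(4p^5).
Also, for p ≥ 24 we have 2·(4p^5) ≥ 4(p+1)^5, since 2 ≥ (1 + 1/p)^5 for all p ≥ 24.
Combining, 2·2^(p + 1) ≥ 4(p+1)^5.
This completes the induction.
Hence the smallest such M is 24.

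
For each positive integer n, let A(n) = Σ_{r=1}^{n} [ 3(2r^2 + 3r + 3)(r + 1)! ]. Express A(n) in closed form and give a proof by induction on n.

A(n) = (6n + 3)(n + 2)! - 6

We claim A(n) = (6n + 3)(n + 2)! - 6 for all n ≥ 1.
For the base case n = 1: A(1) = 48, and the closed form gives 48. They agree.
Inductive step: suppose the statement holds for some r ≥ 1, so A(r) = (6r + 3)(r + 2)! - 6.
Then A(r+1) = A(r) + (3(2r^2 + 7r + 8)(r + 2)!) = ((6r + 3)(r + 2)! - 6) + (3(2r^2 + 7r + 8)(r + 2)!).
Simplifying, A(r+1) = (6(r+1) + 3)((r+1) + 2)! - 6,
which is the closed form with n = r+1.
This completes the induction.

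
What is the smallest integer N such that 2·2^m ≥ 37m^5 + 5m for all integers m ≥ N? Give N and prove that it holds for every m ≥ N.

At m = 28: 536870912 < 636783756, so the inequality fails and N ≥ 29. We prove 2·2^m ≥ 37m^5 + 5m for all m ≥ 29.
When m = 29: 2·2^m = 1073741824 and 37m^5 + 5m = 758912658, so 1073741824 ≥ 758912658.
Inductive step: suppose the statement holds for some k ≥ 29, so 2·2^k ≥ 37k^5 + 5k.
Then 2·2^(k + 1) = 2·(2·2^k) ≥ 2·(37k^5 + 5k).
Also, for k ≥ 29 we have 2·(37k^5 + 5k) ≥ 37(k+1)^5 + 5(k+1), since 2·(37k^5 + 5k) − (37(k+1)^5 + 5(k+1)) = 37k^5 - 185k^4 - 370k^3 - 370k^2 - 180k - 42, which is nonnegative for all k ≥ 29.
Combining, 2·2^(k + 1) ≥ 37(k+1)^5 + 5(k+1).
By induction, the statement is established for all m ≥ 29.
Hence the smallest such N is 29.

N = 29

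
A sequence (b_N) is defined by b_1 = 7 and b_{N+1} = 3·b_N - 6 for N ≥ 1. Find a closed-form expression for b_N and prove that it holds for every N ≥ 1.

Computing the first terms: b_1 = 7, b_2 = 15, b_3 = 39. This suggests b_N = 4·3^(N - 1) + 3.
For the base case N = 1: the formula gives 7 = 7 = b_1.
For the inductive step, assume it holds for an arbitrary r ≥ 1, so b_r = 4·3^(r - 1) + 3.
Then b_{r+1} = 3·b_r - 6 = 3·(4·3^(r - 1) + 3) - 6 = 4·3^r + 3 = 4·3^((r+1) - 1) + 3,
which is the claimed formula at N = r+1.
By the principle of mathematical induction, the result holds for all N ≥ 1.

b_N = 4·3^(N - 1) + 3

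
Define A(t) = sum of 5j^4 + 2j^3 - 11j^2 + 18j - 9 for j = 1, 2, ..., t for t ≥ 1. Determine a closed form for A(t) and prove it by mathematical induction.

A(t) = t(t^4 + 3t^3 - t^2 + 4t - 2)

We claim A(t) = t(t^4 + 3t^3 - t^2 + 4t - 2) for all t ≥ 1.
For the base case t = 1: A(1) = 5, and the closed form gives 5. They agree.
Inductive step: suppose the statement holds for some j ≥ 1, so A(j) = j(j^4 + 3j^3 - j^2 + 4j - 2).
Then A(j+1) = A(j) + (5j^4 + 22j^3 + 25j^2 + 22j + 5) = (j(j^4 + 3j^3 - j^2 + 4j - 2)) + (5j^4 + 22j^3 + 25j^2 + 22j + 5).
Simplifying, A(j+1) = (j + 1)(j^4 + 7j^3 + 14j^2 + 15j + 5) = (j+1)((j+1)^4 + 3(j+1)^3 - (j+1)^2 + 4(j+1) - 2),
which is the closed form with t = j+1.
This completes the induction.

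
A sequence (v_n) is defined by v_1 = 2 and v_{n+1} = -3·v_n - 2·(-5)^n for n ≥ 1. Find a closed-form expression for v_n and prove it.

v_n = 7(-3)^(n - 1) + (-5)^n

Computing the first terms: v_1 = 2, v_2 = 4, v_3 = -62. This suggests v_n = 7(-3)^(n - 1) + (-5)^n.
Base step (n = 1): the formula gives 2 = 2 = v_1.
For the inductive step, assume it holds for an arbitrary m ≥ 1, so v_m = 7(-3)^(m - 1) + (-5)^m.
Then v_{m+1} = -3·v_m - 2·(-5)^m = -3·(7(-3)^(m - 1) + (-5)^m) - 2·(-5)^m = 7(-3)^m + (-5)^(m + 1) = 7(-3)^((m+1) - 1) + (-5)^(m+1),
which is the claimed formula at n = m+1.
Hence, by induction on n, the claim holds for every n ≥ 1.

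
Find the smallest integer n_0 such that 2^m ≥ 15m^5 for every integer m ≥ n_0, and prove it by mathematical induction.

n_0 = 28

At m = 27: 134217728 < 215233605, so the inequality fails and n_0 ≥ 28. We prove 2^m ≥ 15m^5 for all m ≥ 28.
For the base case m = 28: 2^m = 268435456 and 15m^5 = 258155520, so 268435456 ≥ 258155520.
Inductive step: suppose the statement holds for some k ≥ 28, so 2^k ≥ 15k^5.
Then 2^(k + 1) = 2·(2^k) ≥ 2·(15k^5).
Also, for k ≥ 28 we have 2·(15k^5) ≥ 15(k+1)^5, since 2 ≥ (1 + 1/k)^5 for all k ≥ 28.
Combining, 2^(k + 1) ≥ 15(k+1)^5.
By the principle of mathematical induction, the result holds for all m ≥ 28.
Hence the smallest such n_0 is 28.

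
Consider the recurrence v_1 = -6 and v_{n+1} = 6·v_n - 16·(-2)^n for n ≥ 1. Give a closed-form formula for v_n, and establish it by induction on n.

Computing the first terms: v_1 = -6, v_2 = -4, v_3 = -88. This suggests v_n = -(-2)^(n + 1) - 2·6^(n - 1).
Base case (n = 1): the formula gives -6 = -6 = v_1.
Inductive step: assume the claim holds for n = r, so v_r = -(-2)^(r + 1) - 2·6^(r - 1).
Then v_{r+1} = 6·v_r - 16·(-2)^r = 6·(-(-2)^(r + 1) - 2·6^(r - 1)) - 16·(-2)^r = -(-2)^(r + 2) - 2·6^r = -(-2)^((r+1) + 1) - 2·6^((r+1) - 1),
which is the claimed formula at n = r+1.
By the principle of mathematical induction, the result holds for all n ≥ 1.

v_n = -(-2)^(n + 1) - 2·6^(n - 1)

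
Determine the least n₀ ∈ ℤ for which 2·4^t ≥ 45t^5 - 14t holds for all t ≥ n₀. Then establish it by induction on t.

n₀ = 11

At t = 10: 2097152 < 4499860, so the inequality fails and n₀ ≥ 11. We prove 2·4^t ≥ 45t^5 - 14t for all t ≥ 11.
When t = 11: 2·4^t = 8388608 and 45t^5 - 14t = 7247141, so 8388608 ≥ 7247141.
For the inductive step, assume it holds for an arbitrary p ≥ 11, so 2·4^p ≥ 45p^5 - 14p.
Then 2·4^(p + 1) = 4·(2·4^p) ≥ 4·(45p^5 - 14p).
Also, for p ≥ 11 we have 4·(45p^5 - 14p) ≥ 45(p+1)^5 - 14(p+1), since 4·(45p^5 - 14p) − (45(p+1)^5 - 14(p+1)) = 135p^5 - 225p^4 - 450p^3 - 450p^2 - 267p - 31, which is nonnegative for all p ≥ 11.
Combining, 2·4^(p + 1) ≥ 45(p+1)^5 - 14(p+1).
This completes the induction.
Hence the smallest such n₀ is 11.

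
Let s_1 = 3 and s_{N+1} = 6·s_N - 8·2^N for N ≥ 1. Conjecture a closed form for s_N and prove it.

s_N = 2^(N + 1) - 6^(N - 1)

Computing the first terms: s_1 = 3, s_2 = 2, s_3 = -20. This suggests s_N = 2^(N + 1) - 6^(N - 1).
When N = 1: the formula gives 3 = 3 = s_1.
Suppose the result is true for N = p, so s_p = 2^(p + 1) - 6^(p - 1).
Then s_{p+1} = 6·s_p - 8·2^p = 6·(2^(p + 1) - 6^(p - 1)) - 8·2^p = 2^(p + 2) - 6^p = 2^((p+1) + 1) - 6^((p+1) - 1),
which is the claimed formula at N = p+1.
By the principle of mathematical induction, the result holds for all N ≥ 1.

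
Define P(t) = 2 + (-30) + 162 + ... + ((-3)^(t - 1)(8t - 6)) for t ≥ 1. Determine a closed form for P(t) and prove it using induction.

We claim P(t) = (-3)^t(-2t + 1) - 1 for all t ≥ 1.
Base step (t = 1): P(1) = 2, and the closed form gives 2. They agree.
For the inductive step, assume it holds for an arbitrary r ≥ 1, so P(r) = (-3)^r(-2r + 1) - 1.
Then P(r+1) = P(r) + ((-3)^r(8r + 2)) = ((-3)^r(-2r + 1) - 1) + ((-3)^r(8r + 2)).
Simplifying, P(r+1) = 6(-3)^r·r + 3(-3)^r - 1 = (-3)^(r+1)(-2(r+1) + 1) - 1,
which is the closed form with t = r+1.
Hence, by induction on t, the claim holds for every t ≥ 1.

P(t) = (-3)^t(-2t + 1) - 1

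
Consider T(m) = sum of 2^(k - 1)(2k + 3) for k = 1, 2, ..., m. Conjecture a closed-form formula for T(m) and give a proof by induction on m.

T(m) = 2^m(2m + 1) - 1

We claim T(m) = 2^m(2m + 1) - 1 for all m ≥ 1.
Base step (m = 1): T(1) = 5, and the closed form gives 5. They agree.
Inductive step: suppose the statement holds for some k ≥ 1, so T(k) = 2^k(2k + 1) - 1.
Then T(k+1) = T(k) + (2^k(2k + 5)) = (2^k(2k + 1) - 1) + (2^k(2k + 5)).
Simplifying, T(k+1) = 4·2^k·k + 6·2^k - 1 = 2^(k+1)(2(k+1) + 1) - 1,
which is the closed form with m = k+1.
Hence, by induction on m, the claim holds for every m ≥ 1.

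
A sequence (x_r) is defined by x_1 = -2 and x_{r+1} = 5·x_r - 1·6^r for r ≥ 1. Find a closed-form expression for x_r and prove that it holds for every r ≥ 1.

x_r = 4·5^(r - 1) - 6^r

Computing the first terms: x_1 = -2, x_2 = -16, x_3 = -116. This suggests x_r = 4·5^(r - 1) - 6^r.
When r = 1: the formula gives -2 = -2 = x_1.
Inductive step: suppose the statement holds for some m ≥ 1, so x_m = 4·5^(m - 1) - 6^m.
Then x_{m+1} = 5·x_m - 1·6^m = 5·(4·5^(m - 1) - 6^m) - 1·6^m = 4·5^m - 6^(m + 1) = 4·5^((m+1) - 1) - 6^(m+1),
which is the claimed formula at r = m+1.
Hence, by induction on r, the claim holds for every r ≥ 1.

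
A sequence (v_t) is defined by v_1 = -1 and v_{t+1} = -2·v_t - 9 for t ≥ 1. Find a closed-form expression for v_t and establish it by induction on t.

v_t = -(-2)^t - 3

Computing the first terms: v_1 = -1, v_2 = -7, v_3 = 5. This suggests v_t = -(-2)^t - 3.
Base step (t = 1): the formula gives -1 = -1 = v_1.
Inductive step: suppose the statement holds for some k ≥ 1, so v_k = -(-2)^k - 3.
Then v_{k+1} = -2·v_k - 9 = -2·(-(-2)^k - 3) - 9 = -(-2)^(k + 1) - 3,
which is the claimed formula at t = k+1.
Hence, by induction on t, the claim holds for every t ≥ 1.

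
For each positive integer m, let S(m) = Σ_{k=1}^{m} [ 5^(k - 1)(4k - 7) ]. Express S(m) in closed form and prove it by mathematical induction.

S(m) = 5^m(m - 2) + 2

We claim S(m) = 5^m(m - 2) + 2 for all m ≥ 1.
Base step (m = 1): S(1) = -3, and the closed form gives -3. They agree.
Suppose the result is true for m = k, so S(k) = 5^k(k - 2) + 2.
Then S(k+1) = S(k) + (5^k(4k - 3)) = (5^k(k - 2) + 2) + (5^k(4k - 3)).
Simplifying, S(k+1) = 5^(k + 1)k - 5^(k + 1) + 2 = 5^(k+1)((k+1) - 2) + 2,
which is the closed form with m = k+1.
By induction, the statement is established for all m ≥ 1.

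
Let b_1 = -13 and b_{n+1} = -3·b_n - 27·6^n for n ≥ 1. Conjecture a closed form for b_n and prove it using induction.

b_n = 5(-3)^(n - 1) - 3·6^n

Computing the first terms: b_1 = -13, b_2 = -123, b_3 = -603. This suggests b_n = 5(-3)^(n - 1) - 3·6^n.
When n = 1: the formula gives -13 = -13 = b_1.
Inductive step: assume the claim holds for n = j, so b_j = 5(-3)^(j - 1) - 3·6^j.
Then b_{j+1} = -3·b_j - 27·6^j = -3·(5(-3)^(j - 1) - 3·6^j) - 27·6^j = 5(-3)^j - 3·6^(j + 1) = 5(-3)^((j+1) - 1) - 3·6^(j+1),
which is the claimed formula at n = j+1.
Hence, by induction on n, the claim holds for every n ≥ 1.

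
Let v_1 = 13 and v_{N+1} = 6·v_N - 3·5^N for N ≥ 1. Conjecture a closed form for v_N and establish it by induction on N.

v_N = 3·5^N - 2·6^(N - 1)

Computing the first terms: v_1 = 13, v_2 = 63, v_3 = 303. This suggests v_N = 3·5^N - 2·6^(N - 1).
When N = 1: the formula gives 13 = 13 = v_1.
Inductive step: suppose the statement holds for some i ≥ 1, so v_i = 3·5^i - 2·6^(i - 1).
Then v_{i+1} = 6·v_i - 3·5^i = 6·(3·5^i - 2·6^(i - 1)) - 3·5^i = 3·5^(i + 1) - 2·6^i = 3·5^(i+1) - 2·6^((i+1) - 1),
which is the claimed formula at N = i+1.
By the principle of mathematical induction, the result holds for all N ≥ 1.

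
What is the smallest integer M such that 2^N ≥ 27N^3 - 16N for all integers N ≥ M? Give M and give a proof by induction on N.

At N = 17: 131072 < 132379, so the inequality fails and M ≥ 18. We prove 2^N ≥ 27N^3 - 16N for all N ≥ 18.
Base case (N = 18): 2^N = 262144 and 27N^3 - 16N = 157176, so 262144 ≥ 157176.
Inductive step: suppose the statement holds for some p ≥ 18, so 2^p ≥ 27p^3 - 16p.
Then 2^(p + 1) = 2·(2^p) ≥ 2·(27p^3 - 16p).
Also, for p ≥ 18 we have 2·(27p^3 - 16p) ≥ 27(p+1)^3 - 16(p+1), since 2·(27p^3 - 16p) − (27(p+1)^3 - 16(p+1)) = 27p^3 - 81p^2 - 97p - 11, which is nonnegative for all p ≥ 18.
Combining, 2^(p + 1) ≥ 27(p+1)^3 - 16(p+1).
By the principle of mathematical induction, the result holds for all N ≥ 18.
Hence the smallest such M is 18.

M = 18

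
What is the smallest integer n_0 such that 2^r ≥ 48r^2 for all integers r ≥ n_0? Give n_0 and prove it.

At r = 12: 4096 < 6912, so the inequality fails and n_0 ≥ 13. We prove 2^r ≥ 48r^2 for all r ≥ 13.
When r = 13: 2^r = 8192 and 48r^2 = 8112, so 8192 ≥ 8112.
Inductive step: assume the claim holds for r = j, so 2^j ≥ 48j^2.
Then 2^(j + 1) = 2·(2^j) ≥ 2·(48j^2).
Also, for j ≥ 13 we have 2·(48j^2) ≥ 48(j+1)^2, since 2 ≥ (1 + 1/j)^2 for all j ≥ 13.
Combining, 2^(j + 1) ≥ 48(j+1)^2.
By induction, the statement is established for all r ≥ 13.
Hence the smallest such n_0 is 13.

n_0 = 13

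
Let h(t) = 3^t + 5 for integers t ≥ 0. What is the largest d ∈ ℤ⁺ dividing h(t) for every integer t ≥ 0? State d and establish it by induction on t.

d = 2

Computing the first values: h(0) = 6 and h(1) = 8; gcd(6, 8) = 2, so d ≤ 2.
We prove 2 | 3^t + 5 for all t ≥ 0 by induction on t.
For the base case t = 0: h(0) = 6 = 2·(3), so 2 | h(0).
Inductive step: assume the claim holds for t = j, i.e. 2 | h(j). Then
h(j+1) = 3^(j+1) + 5 = 3·(3^j + 5) - 10 = 3·h(j) - 10. The first term is divisible by 2 by the inductive hypothesis, and -10 is divisible by 2. Hence 2 | h(j+1).
By induction, the statement is established for all t ≥ 0.
Therefore the largest such d is 2.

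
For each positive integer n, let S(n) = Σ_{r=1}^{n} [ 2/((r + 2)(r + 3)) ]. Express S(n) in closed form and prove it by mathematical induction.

We claim S(n) = 2n/(3(n + 3)) for all n ≥ 1.
For the base case n = 1: S(1) = 1/6, and the closed form gives 1/6. They agree.
Inductive step: assume the claim holds for n = r, so S(r) = 2r/(3(r + 3)).
Then S(r+1) = S(r) + (2/((r + 3)(r + 4))) = (2r/(3(r + 3))) + (2/((r + 3)(r + 4))).
Simplifying, S(r+1) = 2(r + 1)/(3(r + 4)) = 2(r+1)/(3((r+1) + 3)),
which is the closed form with n = r+1.
This completes the induction.

S(n) = 2n/(3(n + 3))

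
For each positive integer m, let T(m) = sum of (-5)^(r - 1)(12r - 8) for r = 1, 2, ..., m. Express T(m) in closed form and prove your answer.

T(m) = (-5)^m(-2m + 1) - 1

We claim T(m) = (-5)^m(-2m + 1) - 1 for all m ≥ 1.
When m = 1: T(1) = 4, and the closed form gives 4. They agree.
Inductive step: assume the claim holds for m = r, so T(r) = (-5)^r(-2r + 1) - 1.
Then T(r+1) = T(r) + ((-5)^r(12r + 4)) = ((-5)^r(-2r + 1) - 1) + ((-5)^r(12r + 4)).
Simplifying, T(r+1) = 10(-5)^r·r + 5(-5)^r - 1 = (-5)^(r+1)(-2(r+1) + 1) - 1,
which is the closed form with m = r+1.
Hence, by induction on m, the claim holds for every m ≥ 1.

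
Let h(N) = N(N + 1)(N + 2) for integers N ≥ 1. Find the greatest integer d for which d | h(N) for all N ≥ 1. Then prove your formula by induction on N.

Computing the first values: h(1) = 6 and h(2) = 24; gcd(6, 24) = 6, so d ≤ 6.
We prove 6 | N(N + 1)(N + 2) for all N ≥ 1 by induction on N.
Base step (N = 1): h(1) = 6 = 6·(1), so 6 | h(1).
Inductive step: assume the claim holds for N = k, i.e. 6 | h(k). Then
h(k+1) − h(k) = (k+1)·(k+2)·(k+3) − k·(k+1)·(k+2) = (k+1)·(k+2)·[(k+3) − k] = 3·(k+1)·(k+2). The product of 2 consecutive integers is divisible by (2)! = 2, so h(k+1) − h(k) is divisible by 3·2 = 6. By the inductive hypothesis 6 | h(k), hence 6 | h(k+1).
By induction, the statement is established for all N ≥ 1.
Therefore the largest such d is 6.

d = 6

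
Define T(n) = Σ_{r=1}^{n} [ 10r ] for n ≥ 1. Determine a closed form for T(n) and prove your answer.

T(n) = 5n(n + 1)

We claim T(n) = 5n(n + 1) for all n ≥ 1.
Base case (n = 1): T(1) = 10, and the closed form gives 10. They agree.
Suppose the result is true for n = r, so T(r) = 5r(r + 1).
Then T(r+1) = T(r) + (10r + 10) = (5r(r + 1)) + (10r + 10).
Simplifying, T(r+1) = 5(r + 1)(r + 2) = 5(r+1)((r+1) + 1),
which is the closed form with n = r+1.
Hence, by induction on n, the claim holds for every n ≥ 1.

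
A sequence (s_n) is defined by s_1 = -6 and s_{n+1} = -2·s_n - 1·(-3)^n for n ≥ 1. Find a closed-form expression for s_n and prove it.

Computing the first terms: s_1 = -6, s_2 = 15, s_3 = -39. This suggests s_n = -3(-2)^(n - 1) + (-3)^n.
For the base case n = 1: the formula gives -6 = -6 = s_1.
Inductive step: assume the claim holds for n = i, so s_i = -3(-2)^(i - 1) + (-3)^i.
Then s_{i+1} = -2·s_i - 1·(-3)^i = -2·(-3(-2)^(i - 1) + (-3)^i) - 1·(-3)^i = -3(-2)^i + (-3)^(i + 1) = -3(-2)^((i+1) - 1) + (-3)^(i+1),
which is the claimed formula at n = i+1.
Hence, by induction on n, the claim holds for every n ≥ 1.

s_n = -3(-2)^(n - 1) + (-3)^n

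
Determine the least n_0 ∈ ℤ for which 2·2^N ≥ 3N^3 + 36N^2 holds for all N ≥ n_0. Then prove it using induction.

n_0 = 13

At N = 12: 8192 < 10368, so the inequality fails and n_0 ≥ 13. We prove 2·2^N ≥ 3N^3 + 36N^2 for all N ≥ 13.
Base case (N = 13): 2·2^N = 16384 and 3N^3 + 36N^2 = 12675, so 16384 ≥ 12675.
For the inductive step, assume it holds for an arbitrary m ≥ 13, so 2·2^m ≥ 3m^3 + 36m^2.
Then 2·2^(m + 1) = 2·(2·2^m) ≥ 2·(3m^3 + 36m^2).
Also, for m ≥ 13 we have 2·(3m^3 + 36m^2) ≥ 3(m+1)^3 + 36(m+1)^2, since 2·(3m^3 + 36m^2) − (3(m+1)^3 + 36(m+1)^2) = 3m^3 + 27m^2 - 81m - 39, which is nonnegative for all m ≥ 13.
Combining, 2·2^(m + 1) ≥ 3(m+1)^3 + 36(m+1)^2.
Hence, by induction on N, the claim holds for every N ≥ 13.
Hence the smallest such n_0 is 13.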